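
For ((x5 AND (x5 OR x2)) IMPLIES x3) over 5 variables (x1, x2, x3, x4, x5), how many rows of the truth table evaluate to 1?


Formula: ((x5 AND (x5 OR x2)) IMPLIES x3) over 5 vars (32 rows)
Evaluate each row (x1, x2, x3, x4, x5 as bits, MSB first):
  row 0 [00000]: ((0 AND (0 OR 0)) IMPLIES 0) -> 1
  row 1 [00001]: ((1 AND (1 OR 0)) IMPLIES 0) -> 0
  row 2 [00010]: ((0 AND (0 OR 0)) IMPLIES 0) -> 1
  row 3 [00011]: ((1 AND (1 OR 0)) IMPLIES 0) -> 0
  row 4 [00100]: ((0 AND (0 OR 0)) IMPLIES 1) -> 1
  row 5 [00101]: ((1 AND (1 OR 0)) IMPLIES 1) -> 1
  row 6 [00110]: ((0 AND (0 OR 0)) IMPLIES 1) -> 1
  row 7 [00111]: ((1 AND (1 OR 0)) IMPLIES 1) -> 1
  row 8 [01000]: ((0 AND (0 OR 1)) IMPLIES 0) -> 1
  row 9 [01001]: ((1 AND (1 OR 1)) IMPLIES 0) -> 0
  row 10 [01010]: ((0 AND (0 OR 1)) IMPLIES 0) -> 1
  row 11 [01011]: ((1 AND (1 OR 1)) IMPLIES 0) -> 0
  row 12 [01100]: ((0 AND (0 OR 1)) IMPLIES 1) -> 1
  row 13 [01101]: ((1 AND (1 OR 1)) IMPLIES 1) -> 1
  row 14 [01110]: ((0 AND (0 OR 1)) IMPLIES 1) -> 1
  row 15 [01111]: ((1 AND (1 OR 1)) IMPLIES 1) -> 1
  row 16 [10000]: ((0 AND (0 OR 0)) IMPLIES 0) -> 1
  row 17 [10001]: ((1 AND (1 OR 0)) IMPLIES 0) -> 0
  row 18 [10010]: ((0 AND (0 OR 0)) IMPLIES 0) -> 1
  row 19 [10011]: ((1 AND (1 OR 0)) IMPLIES 0) -> 0
  row 20 [10100]: ((0 AND (0 OR 0)) IMPLIES 1) -> 1
  row 21 [10101]: ((1 AND (1 OR 0)) IMPLIES 1) -> 1
  row 22 [10110]: ((0 AND (0 OR 0)) IMPLIES 1) -> 1
  row 23 [10111]: ((1 AND (1 OR 0)) IMPLIES 1) -> 1
  row 24 [11000]: ((0 AND (0 OR 1)) IMPLIES 0) -> 1
  row 25 [11001]: ((1 AND (1 OR 1)) IMPLIES 0) -> 0
  row 26 [11010]: ((0 AND (0 OR 1)) IMPLIES 0) -> 1
  row 27 [11011]: ((1 AND (1 OR 1)) IMPLIES 0) -> 0
  row 28 [11100]: ((0 AND (0 OR 1)) IMPLIES 1) -> 1
  row 29 [11101]: ((1 AND (1 OR 1)) IMPLIES 1) -> 1
  row 30 [11110]: ((0 AND (0 OR 1)) IMPLIES 1) -> 1
  row 31 [11111]: ((1 AND (1 OR 1)) IMPLIES 1) -> 1
Full result column, 8 rows per line (x1,x2 fixed per line; x3,x4,x5 runs 000..111 left to right):
  rows 0-7 [x1,x2=00]: 10101111  (ones: 6)
  rows 8-15 [x1,x2=01]: 10101111  (ones: 6)
  rows 16-23 [x1,x2=10]: 10101111  (ones: 6)
  rows 24-31 [x1,x2=11]: 10101111  (ones: 6)
Count of 1-rows = 6+6+6+6 = 24

24


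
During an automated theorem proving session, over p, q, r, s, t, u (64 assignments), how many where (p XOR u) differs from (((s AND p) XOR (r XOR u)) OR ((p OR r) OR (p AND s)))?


F1 = (p XOR u)
F2 = (((s AND p) XOR (r XOR u)) OR ((p OR r) OR (p AND s)))
Evaluate both on each of 64 rows (bits = p,q,r,s,t,u):
  row 0 [000000]: F1=0 F2=0 -> 0
  row 1 [000001]: F1=1 F2=1 -> 0
  row 2 [000010]: F1=0 F2=0 -> 0
  row 3 [000011]: F1=1 F2=1 -> 0
  row 4 [000100]: F1=0 F2=0 -> 0
  (every remaining row is evaluated the same way; all 64 results are listed next)
Full result column, 8 rows per line (p,q,r fixed per line; s,t,u runs 000..111 left to right):
  rows 0-7 [p,q,r=000]: 00000000  (ones: 0)
  rows 8-15 [p,q,r=001]: 10101010  (ones: 4)
  rows 16-23 [p,q,r=010]: 00000000  (ones: 0)
  rows 24-31 [p,q,r=011]: 10101010  (ones: 4)
  rows 32-39 [p,q,r=100]: 01010101  (ones: 4)
  rows 40-47 [p,q,r=101]: 01010101  (ones: 4)
  rows 48-55 [p,q,r=110]: 01010101  (ones: 4)
  rows 56-63 [p,q,r=111]: 01010101  (ones: 4)
Disagreements = 0+4+0+4+4+4+4+4 = 24

24


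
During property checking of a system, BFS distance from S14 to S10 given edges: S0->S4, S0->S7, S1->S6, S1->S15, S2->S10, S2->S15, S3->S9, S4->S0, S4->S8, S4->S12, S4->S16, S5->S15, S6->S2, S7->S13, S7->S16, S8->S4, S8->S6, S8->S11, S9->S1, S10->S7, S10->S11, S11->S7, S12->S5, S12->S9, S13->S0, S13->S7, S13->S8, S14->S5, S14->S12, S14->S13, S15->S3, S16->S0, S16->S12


BFS layer-by-layer from S14:
  dist 0: {S14}
  dist 1: {S5, S12, S13}
  dist 2: {S0, S7, S8, S9, S15}
  dist 3: {S1, S3, S4, S6, S11, S16}
  dist 4: {S2}
  dist 5: {S10}
  -> S10 reached at distance 5
Shortest path length = 5

5


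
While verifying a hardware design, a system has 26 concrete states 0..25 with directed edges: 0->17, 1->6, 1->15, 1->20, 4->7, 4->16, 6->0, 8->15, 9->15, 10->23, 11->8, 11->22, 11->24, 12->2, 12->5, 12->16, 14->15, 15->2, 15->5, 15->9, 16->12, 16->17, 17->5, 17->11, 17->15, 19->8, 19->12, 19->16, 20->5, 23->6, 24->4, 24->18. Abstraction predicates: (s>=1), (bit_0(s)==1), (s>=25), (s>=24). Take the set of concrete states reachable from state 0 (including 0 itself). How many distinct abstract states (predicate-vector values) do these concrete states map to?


BFS from 0:
Concrete reachable: {0, 2, 4, 5, 7, 8, 9, 11, 12, 15, 16, 17, 18, 22, 24}
Abstract via predicates (s>=1), (bit_0(s)==1), (s>=25), (s>=24):
  (0,0,0,0) <- {0}
  (1,0,0,0) <- {2, 4, 8, 12, 16, 18, 22}
  (1,0,0,1) <- {24}
  (1,1,0,0) <- {5, 7, 9, 11, 15, 17}
Distinct abstract states = 4

4


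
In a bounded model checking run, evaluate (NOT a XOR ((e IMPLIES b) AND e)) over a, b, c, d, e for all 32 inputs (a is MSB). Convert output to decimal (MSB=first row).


Formula: (NOT a XOR ((e IMPLIES b) AND e)) over a, b, c, d, e (32 rows)
Evaluate each row (bits = a,b,c,d,e, MSB first):
  row 0 [00000]: (NOT 0 XOR ((0 IMPLIES 0) AND 0)) -> 1
  row 1 [00001]: (NOT 0 XOR ((1 IMPLIES 0) AND 1)) -> 1
  row 2 [00010]: (NOT 0 XOR ((0 IMPLIES 0) AND 0)) -> 1
  row 3 [00011]: (NOT 0 XOR ((1 IMPLIES 0) AND 1)) -> 1
  row 4 [00100]: (NOT 0 XOR ((0 IMPLIES 0) AND 0)) -> 1
  row 5 [00101]: (NOT 0 XOR ((1 IMPLIES 0) AND 1)) -> 1
  row 6 [00110]: (NOT 0 XOR ((0 IMPLIES 0) AND 0)) -> 1
  row 7 [00111]: (NOT 0 XOR ((1 IMPLIES 0) AND 1)) -> 1
  row 8 [01000]: (NOT 0 XOR ((0 IMPLIES 1) AND 0)) -> 1
  row 9 [01001]: (NOT 0 XOR ((1 IMPLIES 1) AND 1)) -> 0
  row 10 [01010]: (NOT 0 XOR ((0 IMPLIES 1) AND 0)) -> 1
  row 11 [01011]: (NOT 0 XOR ((1 IMPLIES 1) AND 1)) -> 0
  row 12 [01100]: (NOT 0 XOR ((0 IMPLIES 1) AND 0)) -> 1
  row 13 [01101]: (NOT 0 XOR ((1 IMPLIES 1) AND 1)) -> 0
  row 14 [01110]: (NOT 0 XOR ((0 IMPLIES 1) AND 0)) -> 1
  row 15 [01111]: (NOT 0 XOR ((1 IMPLIES 1) AND 1)) -> 0
  row 16 [10000]: (NOT 1 XOR ((0 IMPLIES 0) AND 0)) -> 0
  row 17 [10001]: (NOT 1 XOR ((1 IMPLIES 0) AND 1)) -> 0
  row 18 [10010]: (NOT 1 XOR ((0 IMPLIES 0) AND 0)) -> 0
  row 19 [10011]: (NOT 1 XOR ((1 IMPLIES 0) AND 1)) -> 0
  row 20 [10100]: (NOT 1 XOR ((0 IMPLIES 0) AND 0)) -> 0
  row 21 [10101]: (NOT 1 XOR ((1 IMPLIES 0) AND 1)) -> 0
  row 22 [10110]: (NOT 1 XOR ((0 IMPLIES 0) AND 0)) -> 0
  row 23 [10111]: (NOT 1 XOR ((1 IMPLIES 0) AND 1)) -> 0
  row 24 [11000]: (NOT 1 XOR ((0 IMPLIES 1) AND 0)) -> 0
  row 25 [11001]: (NOT 1 XOR ((1 IMPLIES 1) AND 1)) -> 1
  row 26 [11010]: (NOT 1 XOR ((0 IMPLIES 1) AND 0)) -> 0
  row 27 [11011]: (NOT 1 XOR ((1 IMPLIES 1) AND 1)) -> 1
  row 28 [11100]: (NOT 1 XOR ((0 IMPLIES 1) AND 0)) -> 0
  row 29 [11101]: (NOT 1 XOR ((1 IMPLIES 1) AND 1)) -> 1
  row 30 [11110]: (NOT 1 XOR ((0 IMPLIES 1) AND 0)) -> 0
  row 31 [11111]: (NOT 1 XOR ((1 IMPLIES 1) AND 1)) -> 1
Full result column, 4 rows per line (a,b,c fixed per line; d,e runs 00..11 left to right):
  rows 0-3 [a,b,c=000]: 1111  = hex F
  rows 4-7 [a,b,c=001]: 1111  = hex F
  rows 8-11 [a,b,c=010]: 1010  = hex A
  rows 12-15 [a,b,c=011]: 1010  = hex A
  rows 16-19 [a,b,c=100]: 0000  = hex 0
  rows 20-23 [a,b,c=101]: 0000  = hex 0
  rows 24-27 [a,b,c=110]: 0101  = hex 5
  rows 28-31 [a,b,c=111]: 0101  = hex 5
Output column (row 0 .. row 31) = 11111111101010100000000001010101
Output column grouped in 4s = 1111 1111 1010 1010 0000 0000 0101 0101 = 0xFFAA0055
Convert to decimal digit by digit (value = value*16 + digit):
  F -> 15
  15*16 + 15 (F) = 255
  255*16 + 10 (A) = 4090
  4090*16 + 10 (A) = 65450
  65450*16 + 0 = 1047200
  1047200*16 + 0 = 16755200
  16755200*16 + 5 = 268083205
  268083205*16 + 5 = 4289331285
Decimal = 4289331285

4289331285


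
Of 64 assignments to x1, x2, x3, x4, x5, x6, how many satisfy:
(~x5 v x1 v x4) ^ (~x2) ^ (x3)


CNF with 3 clauses over 6 vars (64 assignments).
An assignment satisfies CNF iff every clause has >=1 true literal.
Check each row (bits = x1,x2,x3,x4,x5,x6; clause T/F shown):
  row 0 [000000]: clauses=TTF -> 0
  row 1 [000001]: clauses=TTF -> 0
  row 2 [000010]: clauses=FTF -> 0
  row 3 [000011]: clauses=FTF -> 0
  row 4 [000100]: clauses=TTF -> 0
  (every remaining row is evaluated the same way; all 64 results are listed next)
Full result column, 8 rows per line (x1,x2,x3 fixed per line; x4,x5,x6 runs 000..111 left to right):
  rows 0-7 [x1,x2,x3=000]: 00000000  (ones: 0)
  rows 8-15 [x1,x2,x3=001]: 11001111  (ones: 6)
  rows 16-23 [x1,x2,x3=010]: 00000000  (ones: 0)
  rows 24-31 [x1,x2,x3=011]: 00000000  (ones: 0)
  rows 32-39 [x1,x2,x3=100]: 00000000  (ones: 0)
  rows 40-47 [x1,x2,x3=101]: 11111111  (ones: 8)
  rows 48-55 [x1,x2,x3=110]: 00000000  (ones: 0)
  rows 56-63 [x1,x2,x3=111]: 00000000  (ones: 0)
Satisfying assignments = 0+6+0+0+0+8+0+0 = 14

14


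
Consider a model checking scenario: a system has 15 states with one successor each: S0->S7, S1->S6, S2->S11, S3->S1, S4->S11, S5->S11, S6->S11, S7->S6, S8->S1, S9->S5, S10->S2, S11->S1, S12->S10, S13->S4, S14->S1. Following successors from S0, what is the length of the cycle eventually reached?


Trace from S0 until a state repeats:
  S0 -> S7 -> S6 -> S11 -> S1 -> S6
S6 first seen at step 2, revisited at step 5.
Cycle length = 5 - 2 = 3

3


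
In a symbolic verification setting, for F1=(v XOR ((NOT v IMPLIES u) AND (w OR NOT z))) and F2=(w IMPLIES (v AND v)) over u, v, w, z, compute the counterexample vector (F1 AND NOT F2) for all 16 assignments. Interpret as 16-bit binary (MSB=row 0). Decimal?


F1 = (v XOR ((NOT v IMPLIES u) AND (w OR NOT z)))
F2 = (w IMPLIES (v AND v))
Counterexample to F1=>F2 is where F1=1 and F2=0.
Evaluate each row (bits = u,v,w,z, MSB first):
  row 0 [0000]: F1=0 F2=1 -> F1&~F2 -> 0
  row 1 [0001]: F1=0 F2=1 -> F1&~F2 -> 0
  row 2 [0010]: F1=0 F2=0 -> F1&~F2 -> 0
  row 3 [0011]: F1=0 F2=0 -> F1&~F2 -> 0
  row 4 [0100]: F1=0 F2=1 -> F1&~F2 -> 0
  row 5 [0101]: F1=1 F2=1 -> F1&~F2 -> 0
  row 6 [0110]: F1=0 F2=1 -> F1&~F2 -> 0
  row 7 [0111]: F1=0 F2=1 -> F1&~F2 -> 0
  row 8 [1000]: F1=1 F2=1 -> F1&~F2 -> 0
  row 9 [1001]: F1=0 F2=1 -> F1&~F2 -> 0
  row 10 [1010]: F1=1 F2=0 -> F1&~F2 -> 1
  row 11 [1011]: F1=1 F2=0 -> F1&~F2 -> 1
  row 12 [1100]: F1=0 F2=1 -> F1&~F2 -> 0
  row 13 [1101]: F1=1 F2=1 -> F1&~F2 -> 0
  row 14 [1110]: F1=0 F2=1 -> F1&~F2 -> 0
  row 15 [1111]: F1=0 F2=1 -> F1&~F2 -> 0
Full result column, 4 rows per line (u,v fixed per line; w,z runs 00..11 left to right):
  rows 0-3 [u,v=00]: 0000  = hex 0
  rows 4-7 [u,v=01]: 0000  = hex 0
  rows 8-11 [u,v=10]: 0011  = hex 3
  rows 12-15 [u,v=11]: 0000  = hex 0
Counterexample vector (row 0 .. row 15) = 0000000000110000
Output column grouped in 4s = 0000 0000 0011 0000 = 0x0030
Convert to decimal digit by digit (value = value*16 + digit):
  0 -> 0
  0*16 + 0 = 0
  0*16 + 3 = 3
  3*16 + 0 = 48
Decimal = 48

48


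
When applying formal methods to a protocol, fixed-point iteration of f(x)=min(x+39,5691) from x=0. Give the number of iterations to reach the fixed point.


Step 1: x=0, cap=5691, increment=39
Step 2: x grows by 39 each step until capped at 5691; fixed point is x=5691
Step 3: iterations = ceil(5691/39) = 146

146


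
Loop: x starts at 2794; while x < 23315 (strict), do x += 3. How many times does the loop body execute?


Step 1: x goes from 2794 toward 23315 by 3; the body runs while x<23315, so iterations = ceil((bound-start)/step)
Step 2: Distance=20521
Step 3: ceil(20521/3)=6841

6841


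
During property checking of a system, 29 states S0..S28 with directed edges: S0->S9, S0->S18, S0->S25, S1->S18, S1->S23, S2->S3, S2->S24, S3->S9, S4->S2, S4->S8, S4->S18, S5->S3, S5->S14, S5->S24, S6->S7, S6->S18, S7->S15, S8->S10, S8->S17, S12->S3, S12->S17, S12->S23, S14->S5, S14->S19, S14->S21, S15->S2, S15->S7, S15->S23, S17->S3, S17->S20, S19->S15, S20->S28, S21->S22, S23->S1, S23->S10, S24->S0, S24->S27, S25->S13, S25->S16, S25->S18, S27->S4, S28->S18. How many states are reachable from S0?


BFS from S0:
  layer 0: {S0}
  layer 1: {S9, S18, S25}
  layer 2: {S13, S16}
Reachable set: {S0, S9, S13, S16, S18, S25}
Count = 6

6


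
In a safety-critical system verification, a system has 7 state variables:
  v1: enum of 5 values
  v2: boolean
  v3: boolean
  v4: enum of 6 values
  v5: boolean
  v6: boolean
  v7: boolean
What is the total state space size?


State space = product of domain sizes of all variables.
Domain sizes:
  v1 (enum of 5 values): 5
  v2 (boolean): 2
  v3 (boolean): 2
  v4 (enum of 6 values): 6
  v5 (boolean): 2
  v6 (boolean): 2
  v7 (boolean): 2
Product = 5 * 2 * 2 * 6 * 2 * 2 * 2 = 960

960


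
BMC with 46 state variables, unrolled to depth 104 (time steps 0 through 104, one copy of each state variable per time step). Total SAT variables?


BMC unrolls to depth k, creating one copy of each state var for steps 0..k.
Step count = 104 + 1 = 105 (steps 0 through 104)
Vars per step = 46
Total = 46 * 105 = 4830

4830


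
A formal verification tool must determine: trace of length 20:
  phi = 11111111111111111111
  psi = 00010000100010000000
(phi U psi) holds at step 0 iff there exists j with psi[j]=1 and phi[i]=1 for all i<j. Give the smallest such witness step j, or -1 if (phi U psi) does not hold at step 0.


(phi U psi) at 0: need smallest j with psi[j]=1 and phi[i]=1 for all i in [0,j).
Scan from step 0:
  step 0: phi=1, psi=0 -> continue
  step 1: phi=1, psi=0 -> continue
  step 2: phi=1, psi=0 -> continue
  step 3: psi=1 and phi held for [0,3) -> witness found
Witness step = 3

3


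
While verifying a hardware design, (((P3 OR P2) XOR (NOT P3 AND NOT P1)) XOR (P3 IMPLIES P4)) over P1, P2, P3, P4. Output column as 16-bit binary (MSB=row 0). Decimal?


Formula: (((P3 OR P2) XOR (NOT P3 AND NOT P1)) XOR (P3 IMPLIES P4)) over P1, P2, P3, P4 (16 rows)
Evaluate each row (bits = P1,P2,P3,P4, MSB first):
  row 0 [0000]: (((0 OR 0) XOR (NOT 0 AND NOT 0)) XOR (0 IMPLIES 0)) -> 0
  row 1 [0001]: (((0 OR 0) XOR (NOT 0 AND NOT 0)) XOR (0 IMPLIES 1)) -> 0
  row 2 [0010]: (((1 OR 0) XOR (NOT 1 AND NOT 0)) XOR (1 IMPLIES 0)) -> 1
  row 3 [0011]: (((1 OR 0) XOR (NOT 1 AND NOT 0)) XOR (1 IMPLIES 1)) -> 0
  row 4 [0100]: (((0 OR 1) XOR (NOT 0 AND NOT 0)) XOR (0 IMPLIES 0)) -> 1
  row 5 [0101]: (((0 OR 1) XOR (NOT 0 AND NOT 0)) XOR (0 IMPLIES 1)) -> 1
  row 6 [0110]: (((1 OR 1) XOR (NOT 1 AND NOT 0)) XOR (1 IMPLIES 0)) -> 1
  row 7 [0111]: (((1 OR 1) XOR (NOT 1 AND NOT 0)) XOR (1 IMPLIES 1)) -> 0
  row 8 [1000]: (((0 OR 0) XOR (NOT 0 AND NOT 1)) XOR (0 IMPLIES 0)) -> 1
  row 9 [1001]: (((0 OR 0) XOR (NOT 0 AND NOT 1)) XOR (0 IMPLIES 1)) -> 1
  row 10 [1010]: (((1 OR 0) XOR (NOT 1 AND NOT 1)) XOR (1 IMPLIES 0)) -> 1
  row 11 [1011]: (((1 OR 0) XOR (NOT 1 AND NOT 1)) XOR (1 IMPLIES 1)) -> 0
  row 12 [1100]: (((0 OR 1) XOR (NOT 0 AND NOT 1)) XOR (0 IMPLIES 0)) -> 0
  row 13 [1101]: (((0 OR 1) XOR (NOT 0 AND NOT 1)) XOR (0 IMPLIES 1)) -> 0
  row 14 [1110]: (((1 OR 1) XOR (NOT 1 AND NOT 1)) XOR (1 IMPLIES 0)) -> 1
  row 15 [1111]: (((1 OR 1) XOR (NOT 1 AND NOT 1)) XOR (1 IMPLIES 1)) -> 0
Full result column, 4 rows per line (P1,P2 fixed per line; P3,P4 runs 00..11 left to right):
  rows 0-3 [P1,P2=00]: 0010  = hex 2
  rows 4-7 [P1,P2=01]: 1110  = hex E
  rows 8-11 [P1,P2=10]: 1110  = hex E
  rows 12-15 [P1,P2=11]: 0010  = hex 2
Output column (row 0 .. row 15) = 0010111011100010
Output column grouped in 4s = 0010 1110 1110 0010 = 0x2EE2
Convert to decimal digit by digit (value = value*16 + digit):
  2 -> 2
  2*16 + 14 (E) = 46
  46*16 + 14 (E) = 750
  750*16 + 2 = 12002
Decimal = 12002

12002


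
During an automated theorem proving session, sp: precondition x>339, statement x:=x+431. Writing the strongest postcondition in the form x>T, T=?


Formula: sp(P, x:=E) = exists old_x. (x = E[old_x/x]) AND P[old_x/x] (old_x is the value of x before the assignment; eliminate old_x by solving x = E[old_x/x] for old_x)
Step 1: Precondition P: x>339, i.e. old_x > 339
Step 2: Assignment gives x = old_x + 431, so old_x = x - 431
Step 3: Substitute into P: x - 431 > 339
Step 4: Simplify: x > 339+431 = 770

770


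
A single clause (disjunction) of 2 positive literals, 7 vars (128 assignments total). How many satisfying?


Step 1: Total=2^7=128
Step 2: Unsat when all 2 false: 2^5=32
Step 3: Sat=128-32=96

96


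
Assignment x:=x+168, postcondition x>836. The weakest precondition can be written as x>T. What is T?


Formula: wp(x:=E, P) = P[E/x] (substitute E for x in postcondition)
Step 1: Postcondition: x>836
Step 2: Substitute x+168 for x: x+168>836
Step 3: Solve for x: x > 836-168 = 668

668


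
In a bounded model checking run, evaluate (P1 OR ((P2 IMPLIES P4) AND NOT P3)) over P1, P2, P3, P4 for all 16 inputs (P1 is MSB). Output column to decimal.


Formula: (P1 OR ((P2 IMPLIES P4) AND NOT P3)) over P1, P2, P3, P4 (16 rows)
Evaluate each row (bits = P1,P2,P3,P4, MSB first):
  row 0 [0000]: (0 OR ((0 IMPLIES 0) AND NOT 0)) -> 1
  row 1 [0001]: (0 OR ((0 IMPLIES 1) AND NOT 0)) -> 1
  row 2 [0010]: (0 OR ((0 IMPLIES 0) AND NOT 1)) -> 0
  row 3 [0011]: (0 OR ((0 IMPLIES 1) AND NOT 1)) -> 0
  row 4 [0100]: (0 OR ((1 IMPLIES 0) AND NOT 0)) -> 0
  row 5 [0101]: (0 OR ((1 IMPLIES 1) AND NOT 0)) -> 1
  row 6 [0110]: (0 OR ((1 IMPLIES 0) AND NOT 1)) -> 0
  row 7 [0111]: (0 OR ((1 IMPLIES 1) AND NOT 1)) -> 0
  row 8 [1000]: (1 OR ((0 IMPLIES 0) AND NOT 0)) -> 1
  row 9 [1001]: (1 OR ((0 IMPLIES 1) AND NOT 0)) -> 1
  row 10 [1010]: (1 OR ((0 IMPLIES 0) AND NOT 1)) -> 1
  row 11 [1011]: (1 OR ((0 IMPLIES 1) AND NOT 1)) -> 1
  row 12 [1100]: (1 OR ((1 IMPLIES 0) AND NOT 0)) -> 1
  row 13 [1101]: (1 OR ((1 IMPLIES 1) AND NOT 0)) -> 1
  row 14 [1110]: (1 OR ((1 IMPLIES 0) AND NOT 1)) -> 1
  row 15 [1111]: (1 OR ((1 IMPLIES 1) AND NOT 1)) -> 1
Full result column, 4 rows per line (P1,P2 fixed per line; P3,P4 runs 00..11 left to right):
  rows 0-3 [P1,P2=00]: 1100  = hex C
  rows 4-7 [P1,P2=01]: 0100  = hex 4
  rows 8-11 [P1,P2=10]: 1111  = hex F
  rows 12-15 [P1,P2=11]: 1111  = hex F
Output column (row 0 .. row 15) = 1100010011111111
Output column grouped in 4s = 1100 0100 1111 1111 = 0xC4FF
Convert to decimal digit by digit (value = value*16 + digit):
  C -> 12
  12*16 + 4 = 196
  196*16 + 15 (F) = 3151
  3151*16 + 15 (F) = 50431
Decimal = 50431

50431


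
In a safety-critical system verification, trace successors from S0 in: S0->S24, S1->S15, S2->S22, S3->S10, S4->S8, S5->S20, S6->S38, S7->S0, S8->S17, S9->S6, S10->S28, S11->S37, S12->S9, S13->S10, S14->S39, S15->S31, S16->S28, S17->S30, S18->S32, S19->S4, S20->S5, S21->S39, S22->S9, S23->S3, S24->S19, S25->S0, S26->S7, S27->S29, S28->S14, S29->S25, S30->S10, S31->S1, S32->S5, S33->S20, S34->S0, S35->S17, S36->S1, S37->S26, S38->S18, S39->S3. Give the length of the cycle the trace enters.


Trace from S0 until a state repeats:
  S0 -> S24 -> S19 -> S4 -> S8 -> S17 -> S30 -> S10 -> S28 -> S14 -> S39 -> S3 -> S10
S10 first seen at step 7, revisited at step 12.
Cycle length = 12 - 7 = 5

5


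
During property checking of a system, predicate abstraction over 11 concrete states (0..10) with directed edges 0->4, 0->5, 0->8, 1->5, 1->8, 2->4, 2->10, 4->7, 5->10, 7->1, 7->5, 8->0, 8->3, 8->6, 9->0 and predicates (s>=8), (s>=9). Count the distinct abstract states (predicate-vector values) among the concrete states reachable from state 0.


BFS from 0:
Concrete reachable: {0, 1, 3, 4, 5, 6, 7, 8, 10}
Abstract via predicates (s>=8), (s>=9):
  (0,0) <- {0, 1, 3, 4, 5, 6, 7}
  (1,0) <- {8}
  (1,1) <- {10}
Distinct abstract states = 3

3


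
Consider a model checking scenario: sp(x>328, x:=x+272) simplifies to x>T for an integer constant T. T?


Formula: sp(P, x:=E) = exists old_x. (x = E[old_x/x]) AND P[old_x/x] (old_x is the value of x before the assignment; eliminate old_x by solving x = E[old_x/x] for old_x)
Step 1: Precondition P: x>328, i.e. old_x > 328
Step 2: Assignment gives x = old_x + 272, so old_x = x - 272
Step 3: Substitute into P: x - 272 > 328
Step 4: Simplify: x > 328+272 = 600

600


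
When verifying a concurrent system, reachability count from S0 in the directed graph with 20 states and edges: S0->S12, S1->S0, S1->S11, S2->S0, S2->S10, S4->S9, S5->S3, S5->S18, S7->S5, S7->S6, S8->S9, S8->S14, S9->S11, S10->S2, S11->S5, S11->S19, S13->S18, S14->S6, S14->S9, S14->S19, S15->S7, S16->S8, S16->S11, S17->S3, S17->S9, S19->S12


BFS from S0:
  layer 0: {S0}
  layer 1: {S12}
Reachable set: {S0, S12}
Count = 2

2


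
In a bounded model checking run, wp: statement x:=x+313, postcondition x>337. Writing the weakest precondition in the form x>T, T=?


Formula: wp(x:=E, P) = P[E/x] (substitute E for x in postcondition)
Step 1: Postcondition: x>337
Step 2: Substitute x+313 for x: x+313>337
Step 3: Solve for x: x > 337-313 = 24

24


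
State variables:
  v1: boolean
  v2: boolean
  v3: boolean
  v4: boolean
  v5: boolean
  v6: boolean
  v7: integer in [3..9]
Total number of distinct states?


State space = product of domain sizes of all variables.
Domain sizes:
  v1 (boolean): 2
  v2 (boolean): 2
  v3 (boolean): 2
  v4 (boolean): 2
  v5 (boolean): 2
  v6 (boolean): 2
  v7 (integer in [3..9]): 7
Product = 2 * 2 * 2 * 2 * 2 * 2 * 7 = 448

448


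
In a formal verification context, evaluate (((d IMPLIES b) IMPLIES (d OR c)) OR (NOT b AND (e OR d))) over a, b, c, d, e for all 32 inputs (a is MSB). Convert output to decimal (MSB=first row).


Formula: (((d IMPLIES b) IMPLIES (d OR c)) OR (NOT b AND (e OR d))) over a, b, c, d, e (32 rows)
Evaluate each row (bits = a,b,c,d,e, MSB first):
  row 0 [00000]: (((0 IMPLIES 0) IMPLIES (0 OR 0)) OR (NOT 0 AND (0 OR 0))) -> 0
  row 1 [00001]: (((0 IMPLIES 0) IMPLIES (0 OR 0)) OR (NOT 0 AND (1 OR 0))) -> 1
  row 2 [00010]: (((1 IMPLIES 0) IMPLIES (1 OR 0)) OR (NOT 0 AND (0 OR 1))) -> 1
  row 3 [00011]: (((1 IMPLIES 0) IMPLIES (1 OR 0)) OR (NOT 0 AND (1 OR 1))) -> 1
  row 4 [00100]: (((0 IMPLIES 0) IMPLIES (0 OR 1)) OR (NOT 0 AND (0 OR 0))) -> 1
  row 5 [00101]: (((0 IMPLIES 0) IMPLIES (0 OR 1)) OR (NOT 0 AND (1 OR 0))) -> 1
  row 6 [00110]: (((1 IMPLIES 0) IMPLIES (1 OR 1)) OR (NOT 0 AND (0 OR 1))) -> 1
  row 7 [00111]: (((1 IMPLIES 0) IMPLIES (1 OR 1)) OR (NOT 0 AND (1 OR 1))) -> 1
  row 8 [01000]: (((0 IMPLIES 1) IMPLIES (0 OR 0)) OR (NOT 1 AND (0 OR 0))) -> 0
  row 9 [01001]: (((0 IMPLIES 1) IMPLIES (0 OR 0)) OR (NOT 1 AND (1 OR 0))) -> 0
  row 10 [01010]: (((1 IMPLIES 1) IMPLIES (1 OR 0)) OR (NOT 1 AND (0 OR 1))) -> 1
  row 11 [01011]: (((1 IMPLIES 1) IMPLIES (1 OR 0)) OR (NOT 1 AND (1 OR 1))) -> 1
  row 12 [01100]: (((0 IMPLIES 1) IMPLIES (0 OR 1)) OR (NOT 1 AND (0 OR 0))) -> 1
  row 13 [01101]: (((0 IMPLIES 1) IMPLIES (0 OR 1)) OR (NOT 1 AND (1 OR 0))) -> 1
  row 14 [01110]: (((1 IMPLIES 1) IMPLIES (1 OR 1)) OR (NOT 1 AND (0 OR 1))) -> 1
  row 15 [01111]: (((1 IMPLIES 1) IMPLIES (1 OR 1)) OR (NOT 1 AND (1 OR 1))) -> 1
  row 16 [10000]: (((0 IMPLIES 0) IMPLIES (0 OR 0)) OR (NOT 0 AND (0 OR 0))) -> 0
  row 17 [10001]: (((0 IMPLIES 0) IMPLIES (0 OR 0)) OR (NOT 0 AND (1 OR 0))) -> 1
  row 18 [10010]: (((1 IMPLIES 0) IMPLIES (1 OR 0)) OR (NOT 0 AND (0 OR 1))) -> 1
  row 19 [10011]: (((1 IMPLIES 0) IMPLIES (1 OR 0)) OR (NOT 0 AND (1 OR 1))) -> 1
  row 20 [10100]: (((0 IMPLIES 0) IMPLIES (0 OR 1)) OR (NOT 0 AND (0 OR 0))) -> 1
  row 21 [10101]: (((0 IMPLIES 0) IMPLIES (0 OR 1)) OR (NOT 0 AND (1 OR 0))) -> 1
  row 22 [10110]: (((1 IMPLIES 0) IMPLIES (1 OR 1)) OR (NOT 0 AND (0 OR 1))) -> 1
  row 23 [10111]: (((1 IMPLIES 0) IMPLIES (1 OR 1)) OR (NOT 0 AND (1 OR 1))) -> 1
  row 24 [11000]: (((0 IMPLIES 1) IMPLIES (0 OR 0)) OR (NOT 1 AND (0 OR 0))) -> 0
  row 25 [11001]: (((0 IMPLIES 1) IMPLIES (0 OR 0)) OR (NOT 1 AND (1 OR 0))) -> 0
  row 26 [11010]: (((1 IMPLIES 1) IMPLIES (1 OR 0)) OR (NOT 1 AND (0 OR 1))) -> 1
  row 27 [11011]: (((1 IMPLIES 1) IMPLIES (1 OR 0)) OR (NOT 1 AND (1 OR 1))) -> 1
  row 28 [11100]: (((0 IMPLIES 1) IMPLIES (0 OR 1)) OR (NOT 1 AND (0 OR 0))) -> 1
  row 29 [11101]: (((0 IMPLIES 1) IMPLIES (0 OR 1)) OR (NOT 1 AND (1 OR 0))) -> 1
  row 30 [11110]: (((1 IMPLIES 1) IMPLIES (1 OR 1)) OR (NOT 1 AND (0 OR 1))) -> 1
  row 31 [11111]: (((1 IMPLIES 1) IMPLIES (1 OR 1)) OR (NOT 1 AND (1 OR 1))) -> 1
Full result column, 4 rows per line (a,b,c fixed per line; d,e runs 00..11 left to right):
  rows 0-3 [a,b,c=000]: 0111  = hex 7
  rows 4-7 [a,b,c=001]: 1111  = hex F
  rows 8-11 [a,b,c=010]: 0011  = hex 3
  rows 12-15 [a,b,c=011]: 1111  = hex F
  rows 16-19 [a,b,c=100]: 0111  = hex 7
  rows 20-23 [a,b,c=101]: 1111  = hex F
  rows 24-27 [a,b,c=110]: 0011  = hex 3
  rows 28-31 [a,b,c=111]: 1111  = hex F
Output column (row 0 .. row 31) = 01111111001111110111111100111111
Output column grouped in 4s = 0111 1111 0011 1111 0111 1111 0011 1111 = 0x7F3F7F3F
Convert to decimal digit by digit (value = value*16 + digit):
  7 -> 7
  7*16 + 15 (F) = 127
  127*16 + 3 = 2035
  2035*16 + 15 (F) = 32575
  32575*16 + 7 = 521207
  521207*16 + 15 (F) = 8339327
  8339327*16 + 3 = 133429235
  133429235*16 + 15 (F) = 2134867775
Decimal = 2134867775

2134867775


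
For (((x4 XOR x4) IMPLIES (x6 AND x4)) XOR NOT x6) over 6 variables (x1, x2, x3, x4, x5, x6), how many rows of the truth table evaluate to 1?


Formula: (((x4 XOR x4) IMPLIES (x6 AND x4)) XOR NOT x6) over 6 vars (64 rows)
Evaluate each row (x1, x2, x3, x4, x5, x6 as bits, MSB first):
  row 0 [000000]: (((0 XOR 0) IMPLIES (0 AND 0)) XOR NOT 0) -> 0
  row 1 [000001]: (((0 XOR 0) IMPLIES (1 AND 0)) XOR NOT 1) -> 1
  row 2 [000010]: (((0 XOR 0) IMPLIES (0 AND 0)) XOR NOT 0) -> 0
  row 3 [000011]: (((0 XOR 0) IMPLIES (1 AND 0)) XOR NOT 1) -> 1
  row 4 [000100]: (((1 XOR 1) IMPLIES (0 AND 1)) XOR NOT 0) -> 0
  (every remaining row is evaluated the same way; all 64 results are listed next)
Full result column, 8 rows per line (x1,x2,x3 fixed per line; x4,x5,x6 runs 000..111 left to right):
  rows 0-7 [x1,x2,x3=000]: 01010101  (ones: 4)
  rows 8-15 [x1,x2,x3=001]: 01010101  (ones: 4)
  rows 16-23 [x1,x2,x3=010]: 01010101  (ones: 4)
  rows 24-31 [x1,x2,x3=011]: 01010101  (ones: 4)
  rows 32-39 [x1,x2,x3=100]: 01010101  (ones: 4)
  rows 40-47 [x1,x2,x3=101]: 01010101  (ones: 4)
  rows 48-55 [x1,x2,x3=110]: 01010101  (ones: 4)
  rows 56-63 [x1,x2,x3=111]: 01010101  (ones: 4)
Count of 1-rows = 4+4+4+4+4+4+4+4 = 32

32


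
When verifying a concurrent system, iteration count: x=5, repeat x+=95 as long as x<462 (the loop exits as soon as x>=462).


Step 1: x goes from 5 toward 462 by 95; the body runs while x<462, so iterations = ceil((bound-start)/step)
Step 2: Distance=457
Step 3: ceil(457/95)=5

5


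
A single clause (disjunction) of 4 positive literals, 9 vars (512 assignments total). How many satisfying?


Step 1: Total=2^9=512
Step 2: Unsat when all 4 false: 2^5=32
Step 3: Sat=512-32=480

480


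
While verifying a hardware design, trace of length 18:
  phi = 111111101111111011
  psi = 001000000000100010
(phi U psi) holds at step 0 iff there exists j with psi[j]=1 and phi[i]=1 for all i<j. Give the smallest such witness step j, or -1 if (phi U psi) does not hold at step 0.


(phi U psi) at 0: need smallest j with psi[j]=1 and phi[i]=1 for all i in [0,j).
Scan from step 0:
  step 0: phi=1, psi=0 -> continue
  step 1: phi=1, psi=0 -> continue
  step 2: psi=1 and phi held for [0,2) -> witness found
Witness step = 2

2


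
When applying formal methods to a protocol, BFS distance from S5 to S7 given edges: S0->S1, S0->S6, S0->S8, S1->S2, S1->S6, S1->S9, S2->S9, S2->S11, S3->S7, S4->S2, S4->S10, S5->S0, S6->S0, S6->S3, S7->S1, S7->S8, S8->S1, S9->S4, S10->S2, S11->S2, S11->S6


BFS layer-by-layer from S5:
  dist 0: {S5}
  dist 1: {S0}
  dist 2: {S1, S6, S8}
  dist 3: {S2, S3, S9}
  dist 4: {S4, S7, S11}
  -> S7 reached at distance 4
Shortest path length = 4

4


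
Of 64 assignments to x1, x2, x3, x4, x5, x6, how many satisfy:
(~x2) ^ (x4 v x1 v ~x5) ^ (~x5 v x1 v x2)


CNF with 3 clauses over 6 vars (64 assignments).
An assignment satisfies CNF iff every clause has >=1 true literal.
Check each row (bits = x1,x2,x3,x4,x5,x6; clause T/F shown):
  row 0 [000000]: clauses=TTT -> 1
  row 1 [000001]: clauses=TTT -> 1
  row 2 [000010]: clauses=TFF -> 0
  row 3 [000011]: clauses=TFF -> 0
  row 4 [000100]: clauses=TTT -> 1
  (every remaining row is evaluated the same way; all 64 results are listed next)
Full result column, 8 rows per line (x1,x2,x3 fixed per line; x4,x5,x6 runs 000..111 left to right):
  rows 0-7 [x1,x2,x3=000]: 11001100  (ones: 4)
  rows 8-15 [x1,x2,x3=001]: 11001100  (ones: 4)
  rows 16-23 [x1,x2,x3=010]: 00000000  (ones: 0)
  rows 24-31 [x1,x2,x3=011]: 00000000  (ones: 0)
  rows 32-39 [x1,x2,x3=100]: 11111111  (ones: 8)
  rows 40-47 [x1,x2,x3=101]: 11111111  (ones: 8)
  rows 48-55 [x1,x2,x3=110]: 00000000  (ones: 0)
  rows 56-63 [x1,x2,x3=111]: 00000000  (ones: 0)
Satisfying assignments = 4+4+0+0+8+8+0+0 = 24

24


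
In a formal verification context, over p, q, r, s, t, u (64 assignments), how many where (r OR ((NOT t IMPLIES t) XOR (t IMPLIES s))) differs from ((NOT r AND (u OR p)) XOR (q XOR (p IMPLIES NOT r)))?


F1 = (r OR ((NOT t IMPLIES t) XOR (t IMPLIES s)))
F2 = ((NOT r AND (u OR p)) XOR (q XOR (p IMPLIES NOT r)))
Evaluate both on each of 64 rows (bits = p,q,r,s,t,u):
  row 0 [000000]: F1=1 F2=1 -> 0
  row 1 [000001]: F1=1 F2=0 (differ) -> 1
  row 2 [000010]: F1=1 F2=1 -> 0
  row 3 [000011]: F1=1 F2=0 (differ) -> 1
  row 4 [000100]: F1=1 F2=1 -> 0
  (every remaining row is evaluated the same way; all 64 results are listed next)
Full result column, 8 rows per line (p,q,r fixed per line; s,t,u runs 000..111 left to right):
  rows 0-7 [p,q,r=000]: 01010110  (ones: 4)
  rows 8-15 [p,q,r=001]: 00000000  (ones: 0)
  rows 16-23 [p,q,r=010]: 10101001  (ones: 4)
  rows 24-31 [p,q,r=011]: 11111111  (ones: 8)
  rows 32-39 [p,q,r=100]: 11111100  (ones: 6)
  rows 40-47 [p,q,r=101]: 11111111  (ones: 8)
  rows 48-55 [p,q,r=110]: 00000011  (ones: 2)
  rows 56-63 [p,q,r=111]: 00000000  (ones: 0)
Disagreements = 4+0+4+8+6+8+2+0 = 32

32


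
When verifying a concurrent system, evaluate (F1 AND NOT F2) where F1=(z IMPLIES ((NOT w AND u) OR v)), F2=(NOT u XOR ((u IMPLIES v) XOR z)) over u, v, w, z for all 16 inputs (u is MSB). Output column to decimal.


F1 = (z IMPLIES ((NOT w AND u) OR v))
F2 = (NOT u XOR ((u IMPLIES v) XOR z))
Counterexample to F1=>F2 is where F1=1 and F2=0.
Evaluate each row (bits = u,v,w,z, MSB first):
  row 0 [0000]: F1=1 F2=0 -> F1&~F2 -> 1
  row 1 [0001]: F1=0 F2=1 -> F1&~F2 -> 0
  row 2 [0010]: F1=1 F2=0 -> F1&~F2 -> 1
  row 3 [0011]: F1=0 F2=1 -> F1&~F2 -> 0
  row 4 [0100]: F1=1 F2=0 -> F1&~F2 -> 1
  row 5 [0101]: F1=1 F2=1 -> F1&~F2 -> 0
  row 6 [0110]: F1=1 F2=0 -> F1&~F2 -> 1
  row 7 [0111]: F1=1 F2=1 -> F1&~F2 -> 0
  row 8 [1000]: F1=1 F2=0 -> F1&~F2 -> 1
  row 9 [1001]: F1=1 F2=1 -> F1&~F2 -> 0
  row 10 [1010]: F1=1 F2=0 -> F1&~F2 -> 1
  row 11 [1011]: F1=0 F2=1 -> F1&~F2 -> 0
  row 12 [1100]: F1=1 F2=1 -> F1&~F2 -> 0
  row 13 [1101]: F1=1 F2=0 -> F1&~F2 -> 1
  row 14 [1110]: F1=1 F2=1 -> F1&~F2 -> 0
  row 15 [1111]: F1=1 F2=0 -> F1&~F2 -> 1
Full result column, 4 rows per line (u,v fixed per line; w,z runs 00..11 left to right):
  rows 0-3 [u,v=00]: 1010  = hex A
  rows 4-7 [u,v=01]: 1010  = hex A
  rows 8-11 [u,v=10]: 1010  = hex A
  rows 12-15 [u,v=11]: 0101  = hex 5
Counterexample vector (row 0 .. row 15) = 1010101010100101
Output column grouped in 4s = 1010 1010 1010 0101 = 0xAAA5
Convert to decimal digit by digit (value = value*16 + digit):
  A -> 10
  10*16 + 10 (A) = 170
  170*16 + 10 (A) = 2730
  2730*16 + 5 = 43685
Decimal = 43685

43685


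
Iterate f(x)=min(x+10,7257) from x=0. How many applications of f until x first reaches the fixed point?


Step 1: x=0, cap=7257, increment=10
Step 2: x grows by 10 each step until capped at 7257; fixed point is x=7257
Step 3: iterations = ceil(7257/10) = 726

726


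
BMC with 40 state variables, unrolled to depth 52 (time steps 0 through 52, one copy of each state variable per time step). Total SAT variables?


BMC unrolls to depth k, creating one copy of each state var for steps 0..k.
Step count = 52 + 1 = 53 (steps 0 through 52)
Vars per step = 40
Total = 40 * 53 = 2120

2120


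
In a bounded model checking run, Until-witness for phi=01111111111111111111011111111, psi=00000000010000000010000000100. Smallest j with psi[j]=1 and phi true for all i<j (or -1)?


(phi U psi) at 0: need smallest j with psi[j]=1 and phi[i]=1 for all i in [0,j).
Scan from step 0:
  step 0: phi=0 -> phi-prefix broken from here
  step 9: psi=1 but phi already failed -> not a witness
  step 18: psi=1 but phi already failed -> not a witness
  step 26: psi=1 but phi already failed -> not a witness
  end of trace: no witness -> -1
Witness step = -1

-1


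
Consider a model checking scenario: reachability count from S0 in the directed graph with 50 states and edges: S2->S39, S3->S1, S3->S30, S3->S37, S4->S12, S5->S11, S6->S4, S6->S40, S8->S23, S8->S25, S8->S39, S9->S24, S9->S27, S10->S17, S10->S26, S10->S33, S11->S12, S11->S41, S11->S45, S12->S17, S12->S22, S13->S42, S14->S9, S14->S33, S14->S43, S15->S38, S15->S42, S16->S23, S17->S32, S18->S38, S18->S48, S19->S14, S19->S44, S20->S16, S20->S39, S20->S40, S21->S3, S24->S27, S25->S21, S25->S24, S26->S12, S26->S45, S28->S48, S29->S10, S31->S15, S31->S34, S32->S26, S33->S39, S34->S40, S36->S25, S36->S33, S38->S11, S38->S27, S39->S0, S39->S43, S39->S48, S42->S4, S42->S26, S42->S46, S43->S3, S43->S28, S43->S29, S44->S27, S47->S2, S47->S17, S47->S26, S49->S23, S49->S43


BFS from S0:
  layer 0: {S0}
Reachable set: {S0}
Count = 1

1


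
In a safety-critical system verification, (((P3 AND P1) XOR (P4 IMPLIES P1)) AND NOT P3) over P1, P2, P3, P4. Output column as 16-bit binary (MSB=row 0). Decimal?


Formula: (((P3 AND P1) XOR (P4 IMPLIES P1)) AND NOT P3) over P1, P2, P3, P4 (16 rows)
Evaluate each row (bits = P1,P2,P3,P4, MSB first):
  row 0 [0000]: (((0 AND 0) XOR (0 IMPLIES 0)) AND NOT 0) -> 1
  row 1 [0001]: (((0 AND 0) XOR (1 IMPLIES 0)) AND NOT 0) -> 0
  row 2 [0010]: (((1 AND 0) XOR (0 IMPLIES 0)) AND NOT 1) -> 0
  row 3 [0011]: (((1 AND 0) XOR (1 IMPLIES 0)) AND NOT 1) -> 0
  row 4 [0100]: (((0 AND 0) XOR (0 IMPLIES 0)) AND NOT 0) -> 1
  row 5 [0101]: (((0 AND 0) XOR (1 IMPLIES 0)) AND NOT 0) -> 0
  row 6 [0110]: (((1 AND 0) XOR (0 IMPLIES 0)) AND NOT 1) -> 0
  row 7 [0111]: (((1 AND 0) XOR (1 IMPLIES 0)) AND NOT 1) -> 0
  row 8 [1000]: (((0 AND 1) XOR (0 IMPLIES 1)) AND NOT 0) -> 1
  row 9 [1001]: (((0 AND 1) XOR (1 IMPLIES 1)) AND NOT 0) -> 1
  row 10 [1010]: (((1 AND 1) XOR (0 IMPLIES 1)) AND NOT 1) -> 0
  row 11 [1011]: (((1 AND 1) XOR (1 IMPLIES 1)) AND NOT 1) -> 0
  row 12 [1100]: (((0 AND 1) XOR (0 IMPLIES 1)) AND NOT 0) -> 1
  row 13 [1101]: (((0 AND 1) XOR (1 IMPLIES 1)) AND NOT 0) -> 1
  row 14 [1110]: (((1 AND 1) XOR (0 IMPLIES 1)) AND NOT 1) -> 0
  row 15 [1111]: (((1 AND 1) XOR (1 IMPLIES 1)) AND NOT 1) -> 0
Full result column, 4 rows per line (P1,P2 fixed per line; P3,P4 runs 00..11 left to right):
  rows 0-3 [P1,P2=00]: 1000  = hex 8
  rows 4-7 [P1,P2=01]: 1000  = hex 8
  rows 8-11 [P1,P2=10]: 1100  = hex C
  rows 12-15 [P1,P2=11]: 1100  = hex C
Output column (row 0 .. row 15) = 1000100011001100
Output column grouped in 4s = 1000 1000 1100 1100 = 0x88CC
Convert to decimal digit by digit (value = value*16 + digit):
  8 -> 8
  8*16 + 8 = 136
  136*16 + 12 (C) = 2188
  2188*16 + 12 (C) = 35020
Decimal = 35020

35020


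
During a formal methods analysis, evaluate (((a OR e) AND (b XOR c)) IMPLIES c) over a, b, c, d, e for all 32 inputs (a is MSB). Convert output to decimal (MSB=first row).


Formula: (((a OR e) AND (b XOR c)) IMPLIES c) over a, b, c, d, e (32 rows)
Evaluate each row (bits = a,b,c,d,e, MSB first):
  row 0 [00000]: (((0 OR 0) AND (0 XOR 0)) IMPLIES 0) -> 1
  row 1 [00001]: (((0 OR 1) AND (0 XOR 0)) IMPLIES 0) -> 1
  row 2 [00010]: (((0 OR 0) AND (0 XOR 0)) IMPLIES 0) -> 1
  row 3 [00011]: (((0 OR 1) AND (0 XOR 0)) IMPLIES 0) -> 1
  row 4 [00100]: (((0 OR 0) AND (0 XOR 1)) IMPLIES 1) -> 1
  row 5 [00101]: (((0 OR 1) AND (0 XOR 1)) IMPLIES 1) -> 1
  row 6 [00110]: (((0 OR 0) AND (0 XOR 1)) IMPLIES 1) -> 1
  row 7 [00111]: (((0 OR 1) AND (0 XOR 1)) IMPLIES 1) -> 1
  row 8 [01000]: (((0 OR 0) AND (1 XOR 0)) IMPLIES 0) -> 1
  row 9 [01001]: (((0 OR 1) AND (1 XOR 0)) IMPLIES 0) -> 0
  row 10 [01010]: (((0 OR 0) AND (1 XOR 0)) IMPLIES 0) -> 1
  row 11 [01011]: (((0 OR 1) AND (1 XOR 0)) IMPLIES 0) -> 0
  row 12 [01100]: (((0 OR 0) AND (1 XOR 1)) IMPLIES 1) -> 1
  row 13 [01101]: (((0 OR 1) AND (1 XOR 1)) IMPLIES 1) -> 1
  row 14 [01110]: (((0 OR 0) AND (1 XOR 1)) IMPLIES 1) -> 1
  row 15 [01111]: (((0 OR 1) AND (1 XOR 1)) IMPLIES 1) -> 1
  row 16 [10000]: (((1 OR 0) AND (0 XOR 0)) IMPLIES 0) -> 1
  row 17 [10001]: (((1 OR 1) AND (0 XOR 0)) IMPLIES 0) -> 1
  row 18 [10010]: (((1 OR 0) AND (0 XOR 0)) IMPLIES 0) -> 1
  row 19 [10011]: (((1 OR 1) AND (0 XOR 0)) IMPLIES 0) -> 1
  row 20 [10100]: (((1 OR 0) AND (0 XOR 1)) IMPLIES 1) -> 1
  row 21 [10101]: (((1 OR 1) AND (0 XOR 1)) IMPLIES 1) -> 1
  row 22 [10110]: (((1 OR 0) AND (0 XOR 1)) IMPLIES 1) -> 1
  row 23 [10111]: (((1 OR 1) AND (0 XOR 1)) IMPLIES 1) -> 1
  row 24 [11000]: (((1 OR 0) AND (1 XOR 0)) IMPLIES 0) -> 0
  row 25 [11001]: (((1 OR 1) AND (1 XOR 0)) IMPLIES 0) -> 0
  row 26 [11010]: (((1 OR 0) AND (1 XOR 0)) IMPLIES 0) -> 0
  row 27 [11011]: (((1 OR 1) AND (1 XOR 0)) IMPLIES 0) -> 0
  row 28 [11100]: (((1 OR 0) AND (1 XOR 1)) IMPLIES 1) -> 1
  row 29 [11101]: (((1 OR 1) AND (1 XOR 1)) IMPLIES 1) -> 1
  row 30 [11110]: (((1 OR 0) AND (1 XOR 1)) IMPLIES 1) -> 1
  row 31 [11111]: (((1 OR 1) AND (1 XOR 1)) IMPLIES 1) -> 1
Full result column, 4 rows per line (a,b,c fixed per line; d,e runs 00..11 left to right):
  rows 0-3 [a,b,c=000]: 1111  = hex F
  rows 4-7 [a,b,c=001]: 1111  = hex F
  rows 8-11 [a,b,c=010]: 1010  = hex A
  rows 12-15 [a,b,c=011]: 1111  = hex F
  rows 16-19 [a,b,c=100]: 1111  = hex F
  rows 20-23 [a,b,c=101]: 1111  = hex F
  rows 24-27 [a,b,c=110]: 0000  = hex 0
  rows 28-31 [a,b,c=111]: 1111  = hex F
Output column (row 0 .. row 31) = 11111111101011111111111100001111
Output column grouped in 4s = 1111 1111 1010 1111 1111 1111 0000 1111 = 0xFFAFFF0F
Convert to decimal digit by digit (value = value*16 + digit):
  F -> 15
  15*16 + 15 (F) = 255
  255*16 + 10 (A) = 4090
  4090*16 + 15 (F) = 65455
  65455*16 + 15 (F) = 1047295
  1047295*16 + 15 (F) = 16756735
  16756735*16 + 0 = 268107760
  268107760*16 + 15 (F) = 4289724175
Decimal = 4289724175

4289724175


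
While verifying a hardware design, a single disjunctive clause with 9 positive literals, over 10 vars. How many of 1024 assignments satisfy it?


Step 1: Total=2^10=1024
Step 2: Unsat when all 9 false: 2^1=2
Step 3: Sat=1024-2=1022

1022


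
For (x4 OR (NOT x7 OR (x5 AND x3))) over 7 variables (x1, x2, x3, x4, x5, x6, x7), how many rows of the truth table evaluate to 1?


Formula: (x4 OR (NOT x7 OR (x5 AND x3))) over 7 vars (128 rows)
Evaluate each row (x1, x2, x3, x4, x5, x6, x7 as bits, MSB first):
  row 0 [0000000]: (0 OR (NOT 0 OR (0 AND 0))) -> 1
  row 1 [0000001]: (0 OR (NOT 1 OR (0 AND 0))) -> 0
  row 2 [0000010]: (0 OR (NOT 0 OR (0 AND 0))) -> 1
  row 3 [0000011]: (0 OR (NOT 1 OR (0 AND 0))) -> 0
  row 4 [0000100]: (0 OR (NOT 0 OR (1 AND 0))) -> 1
  (every remaining row is evaluated the same way; all 128 results are listed next)
Full result column, 8 rows per line (x1,x2,x3,x4 fixed per line; x5,x6,x7 runs 000..111 left to right):
  rows 0-7 [x1,x2,x3,x4=0000]: 10101010  (ones: 4)
  rows 8-15 [x1,x2,x3,x4=0001]: 11111111  (ones: 8)
  rows 16-23 [x1,x2,x3,x4=0010]: 10101111  (ones: 6)
  rows 24-31 [x1,x2,x3,x4=0011]: 11111111  (ones: 8)
  rows 32-39 [x1,x2,x3,x4=0100]: 10101010  (ones: 4)
  rows 40-47 [x1,x2,x3,x4=0101]: 11111111  (ones: 8)
  rows 48-55 [x1,x2,x3,x4=0110]: 10101111  (ones: 6)
  rows 56-63 [x1,x2,x3,x4=0111]: 11111111  (ones: 8)
  rows 64-71 [x1,x2,x3,x4=1000]: 10101010  (ones: 4)
  rows 72-79 [x1,x2,x3,x4=1001]: 11111111  (ones: 8)
  rows 80-87 [x1,x2,x3,x4=1010]: 10101111  (ones: 6)
  rows 88-95 [x1,x2,x3,x4=1011]: 11111111  (ones: 8)
  rows 96-103 [x1,x2,x3,x4=1100]: 10101010  (ones: 4)
  rows 104-111 [x1,x2,x3,x4=1101]: 11111111  (ones: 8)
  rows 112-119 [x1,x2,x3,x4=1110]: 10101111  (ones: 6)
  rows 120-127 [x1,x2,x3,x4=1111]: 11111111  (ones: 8)
Count of 1-rows = 4+8+6+8+4+8+6+8+4+8+6+8+4+8+6+8 = 104

104


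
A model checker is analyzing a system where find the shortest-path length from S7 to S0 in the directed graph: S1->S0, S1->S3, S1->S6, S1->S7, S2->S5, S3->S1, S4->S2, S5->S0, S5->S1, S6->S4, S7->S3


BFS layer-by-layer from S7:
  dist 0: {S7}
  dist 1: {S3}
  dist 2: {S1}
  dist 3: {S0, S6}
  -> S0 reached at distance 3
Shortest path length = 3

3
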